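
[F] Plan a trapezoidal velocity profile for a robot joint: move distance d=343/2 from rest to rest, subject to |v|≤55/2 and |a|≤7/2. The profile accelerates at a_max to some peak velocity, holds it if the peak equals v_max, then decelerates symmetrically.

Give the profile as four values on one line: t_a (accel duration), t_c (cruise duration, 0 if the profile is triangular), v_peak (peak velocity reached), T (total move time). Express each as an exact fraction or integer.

vₘ²/aₘ = (55/2)²/(7/2) = 3025/14
343/2 < 3025/14 → triangular
v_peak = √(343/2·7/2) = √(2401/4) = 49/2
t_a = (49/2)/(7/2) = 7; t_c = 0
T = 2·7 = 14

t_a=7 t_c=0 v_peak=49/2 T=14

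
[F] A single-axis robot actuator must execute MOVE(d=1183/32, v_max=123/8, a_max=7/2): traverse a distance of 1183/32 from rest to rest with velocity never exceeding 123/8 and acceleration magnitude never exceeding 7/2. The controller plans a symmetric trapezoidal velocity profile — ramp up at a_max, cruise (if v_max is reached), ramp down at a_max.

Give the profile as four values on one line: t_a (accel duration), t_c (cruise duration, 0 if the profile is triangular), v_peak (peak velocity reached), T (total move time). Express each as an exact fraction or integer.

t_a=13/4 t_c=0 v_peak=91/8 T=13/2

vₘ²/aₘ = (123/8)²/(7/2) = 15129/224
1183/32 < 15129/224 → triangular
v_peak = √(1183/32·7/2) = √(8281/64) = 91/8
t_a = (91/8)/(7/2) = 13/4; t_c = 0
T = 2·13/4 = 13/2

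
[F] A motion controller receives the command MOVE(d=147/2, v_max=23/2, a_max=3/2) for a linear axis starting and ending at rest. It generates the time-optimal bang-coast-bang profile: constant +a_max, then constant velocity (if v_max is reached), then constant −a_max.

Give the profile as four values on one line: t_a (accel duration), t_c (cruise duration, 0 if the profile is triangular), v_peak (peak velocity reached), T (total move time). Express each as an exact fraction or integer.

t_a=7 t_c=0 v_peak=21/2 T=14

(v_max)²/a_max = (23/2)²/(3/2) = 529/6
147/2 < 529/6 ⇒ no cruise
v_peak = √(147/2·3/2) = √(441/4) = 21/2
t_a = (21/2)/(3/2) = 7; t_c = 0
T = 2·7 = 14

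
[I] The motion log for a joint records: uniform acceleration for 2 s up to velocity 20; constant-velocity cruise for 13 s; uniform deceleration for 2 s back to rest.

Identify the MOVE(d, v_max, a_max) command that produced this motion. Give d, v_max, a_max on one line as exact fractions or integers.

d=300 v_max=20 a_max=10

a_max = 20/2 = 10
d_a = ½·20·2 = 20; d_c = 20·13 = 260
d = 2·20 + 260 = 300
t_c = 13 > 0 ⇒ limit active, v_max = 20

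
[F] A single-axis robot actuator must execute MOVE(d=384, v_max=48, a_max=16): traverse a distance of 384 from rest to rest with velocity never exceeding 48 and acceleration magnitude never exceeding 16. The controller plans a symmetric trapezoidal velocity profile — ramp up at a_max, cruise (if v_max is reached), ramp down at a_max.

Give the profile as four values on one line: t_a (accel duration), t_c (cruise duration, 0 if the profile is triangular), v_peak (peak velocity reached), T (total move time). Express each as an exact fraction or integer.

t_a=3 t_c=5 v_peak=48 T=11

vₘ²/aₘ = 48²/16 = 144
384 ≥ 144 ⇒ cruise phase
t_a = 48/16 = 3; v_peak = 48
d_cruise = 384 − 144 = 240; t_c = 240/48 = 5
T = 2·3 + 5 = 11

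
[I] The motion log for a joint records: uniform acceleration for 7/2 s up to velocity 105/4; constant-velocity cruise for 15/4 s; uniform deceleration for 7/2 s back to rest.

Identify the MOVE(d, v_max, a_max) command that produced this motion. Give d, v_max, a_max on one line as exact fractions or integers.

a_max = (105/4)/(7/2) = 15/2
d_a = ½·105/4·7/2 = 735/16; d_c = 105/4·15/4 = 1575/16
d = 2·735/16 + 1575/16 = 3045/16
t_c = 15/4 > 0 so v_max = 105/4

d=3045/16 v_max=105/4 a_max=15/2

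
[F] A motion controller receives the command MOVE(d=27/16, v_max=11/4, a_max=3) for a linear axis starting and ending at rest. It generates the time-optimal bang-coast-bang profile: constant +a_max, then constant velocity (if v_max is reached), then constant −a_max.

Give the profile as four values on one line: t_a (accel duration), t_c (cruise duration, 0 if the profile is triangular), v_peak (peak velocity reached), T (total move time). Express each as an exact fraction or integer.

t_a=3/4 t_c=0 v_peak=9/4 T=3/2

(v_max)²/a_max = (11/4)²/3 = 121/48
27/16 < 121/48 ⇒ no cruise
v_peak = √(27/16·3) = √(81/16) = 9/4
t_a = (9/4)/3 = 3/4; t_c = 0
T = 2·3/4 = 3/2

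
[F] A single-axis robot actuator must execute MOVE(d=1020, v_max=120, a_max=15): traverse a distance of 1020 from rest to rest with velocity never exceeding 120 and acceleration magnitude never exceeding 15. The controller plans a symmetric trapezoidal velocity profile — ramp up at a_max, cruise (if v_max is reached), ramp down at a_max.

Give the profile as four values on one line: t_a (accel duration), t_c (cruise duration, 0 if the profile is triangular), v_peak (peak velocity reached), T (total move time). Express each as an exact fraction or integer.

vₘ²/aₘ = 120²/15 = 960
1020 ≥ 960 ⇒ cruise phase
t_a = 120/15 = 8; v_peak = 120
d_cruise = 1020 − 960 = 60; t_c = 60/120 = 1/2
T = 2·8 + 1/2 = 33/2

t_a=8 t_c=1/2 v_peak=120 T=33/2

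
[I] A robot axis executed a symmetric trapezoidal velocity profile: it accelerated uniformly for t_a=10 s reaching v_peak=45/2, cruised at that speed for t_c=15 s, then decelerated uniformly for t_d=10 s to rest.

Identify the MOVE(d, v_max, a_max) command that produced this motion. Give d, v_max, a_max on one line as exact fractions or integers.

d=1125/2 v_max=45/2 a_max=9/4

a_max = (45/2)/10 = 9/4
d_a = ½·45/2·10 = 225/2; d_c = 45/2·15 = 675/2
d = 2·225/2 + 675/2 = 1125/2
t_c = 15 > 0 → v_max = v_peak = 45/2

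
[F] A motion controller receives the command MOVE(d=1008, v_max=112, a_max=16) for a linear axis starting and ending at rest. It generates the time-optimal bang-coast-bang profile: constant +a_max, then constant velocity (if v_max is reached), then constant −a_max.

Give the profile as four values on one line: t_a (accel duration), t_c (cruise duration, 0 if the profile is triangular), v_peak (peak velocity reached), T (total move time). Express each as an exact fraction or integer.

t_a=7 t_c=2 v_peak=112 T=16

vₘ²/aₘ = 112²/16 = 784
1008 ≥ 784 ⇒ cruise phase
t_a = 112/16 = 7; v_peak = 112
d_cruise = 1008 − 784 = 224; t_c = 224/112 = 2
T = 2·7 + 2 = 16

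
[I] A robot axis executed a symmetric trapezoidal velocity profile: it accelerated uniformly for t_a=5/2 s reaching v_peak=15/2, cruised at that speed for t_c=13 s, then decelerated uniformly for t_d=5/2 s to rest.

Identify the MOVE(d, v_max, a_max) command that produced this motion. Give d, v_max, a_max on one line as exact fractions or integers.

d=465/4 v_max=15/2 a_max=3

a_max = (15/2)/(5/2) = 3
d_a = ½·15/2·5/2 = 75/8; d_c = 15/2·13 = 195/2
d = 2·75/8 + 195/2 = 465/4
t_c = 13 > 0 → v_max = v_peak = 15/2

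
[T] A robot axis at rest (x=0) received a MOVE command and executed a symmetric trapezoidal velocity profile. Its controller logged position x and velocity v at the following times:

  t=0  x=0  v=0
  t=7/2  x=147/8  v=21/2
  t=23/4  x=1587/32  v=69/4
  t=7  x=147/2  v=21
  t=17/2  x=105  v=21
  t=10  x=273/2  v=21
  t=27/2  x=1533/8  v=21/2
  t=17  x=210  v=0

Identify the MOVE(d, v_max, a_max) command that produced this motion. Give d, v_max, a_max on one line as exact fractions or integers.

final state: t=17, x=210, v=0 → d = 210
a_max = (21/2−0)/(7/2−0) = 3
max v = 21 over t∈[7,10] → v_max = 21
check: 21·(7+3) = 210 ✓

d=210 v_max=21 a_max=3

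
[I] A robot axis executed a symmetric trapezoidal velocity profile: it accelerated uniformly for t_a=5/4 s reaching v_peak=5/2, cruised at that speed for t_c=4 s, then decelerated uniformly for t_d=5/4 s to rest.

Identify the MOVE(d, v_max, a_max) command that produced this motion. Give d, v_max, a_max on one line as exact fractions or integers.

d=105/8 v_max=5/2 a_max=2

a_max = (5/2)/(5/4) = 2
d_a = ½·5/2·5/4 = 25/16; d_c = 5/2·4 = 10
d = 2·25/16 + 10 = 105/8
t_c = 4 > 0 so v_max = 5/2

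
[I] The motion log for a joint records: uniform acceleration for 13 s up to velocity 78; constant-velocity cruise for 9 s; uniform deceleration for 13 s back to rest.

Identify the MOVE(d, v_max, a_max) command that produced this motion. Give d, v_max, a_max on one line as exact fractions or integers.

d=1716 v_max=78 a_max=6

a_max = 78/13 = 6
d_a = ½·78·13 = 507; d_c = 78·9 = 702
d = 2·507 + 702 = 1716
t_c = 9 > 0 → v_max = v_peak = 78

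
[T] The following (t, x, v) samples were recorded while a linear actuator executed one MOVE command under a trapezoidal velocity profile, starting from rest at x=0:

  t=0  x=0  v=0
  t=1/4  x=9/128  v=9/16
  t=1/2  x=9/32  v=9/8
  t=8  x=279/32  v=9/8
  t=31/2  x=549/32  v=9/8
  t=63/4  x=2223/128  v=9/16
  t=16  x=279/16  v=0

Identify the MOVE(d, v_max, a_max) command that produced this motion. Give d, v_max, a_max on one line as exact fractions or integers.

final state: t=16, x=279/16, v=0 → d = 279/16
a_max = (9/16−0)/(1/4−0) = 9/4
max v = 9/8 over t∈[1/2,31/2] → v_max = 9/8
check: 9/8·(1/2+15) = 279/16 ✓

d=279/16 v_max=9/8 a_max=9/4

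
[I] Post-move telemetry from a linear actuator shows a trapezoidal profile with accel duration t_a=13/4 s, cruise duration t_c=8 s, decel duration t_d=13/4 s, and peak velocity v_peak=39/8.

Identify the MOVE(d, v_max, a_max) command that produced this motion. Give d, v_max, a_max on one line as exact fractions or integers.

d=1755/32 v_max=39/8 a_max=3/2

a_max = (39/8)/(13/4) = 3/2
d_a = ½·39/8·13/4 = 507/64; d_c = 39/8·8 = 39
d = 2·507/64 + 39 = 1755/32
t_c = 8 > 0 → v_max = v_peak = 39/8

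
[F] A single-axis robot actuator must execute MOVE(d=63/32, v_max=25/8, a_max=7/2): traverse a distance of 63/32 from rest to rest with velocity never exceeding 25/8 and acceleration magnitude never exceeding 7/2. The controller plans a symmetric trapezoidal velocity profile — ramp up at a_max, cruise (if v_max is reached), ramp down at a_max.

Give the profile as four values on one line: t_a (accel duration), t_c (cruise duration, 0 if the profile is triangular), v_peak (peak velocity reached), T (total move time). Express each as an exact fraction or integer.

t_a=3/4 t_c=0 v_peak=21/8 T=3/2

vₘ²/aₘ = (25/8)²/(7/2) = 625/224
63/32 < 625/224 → triangular
v_peak = √(63/32·7/2) = √(441/64) = 21/8
t_a = (21/8)/(7/2) = 3/4; t_c = 0
T = 2·3/4 = 3/2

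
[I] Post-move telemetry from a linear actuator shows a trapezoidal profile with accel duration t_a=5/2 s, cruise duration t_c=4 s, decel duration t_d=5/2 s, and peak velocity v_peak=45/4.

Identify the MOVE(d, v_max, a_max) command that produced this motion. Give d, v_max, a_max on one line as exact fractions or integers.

a_max = (45/4)/(5/2) = 9/2
d_a = ½·45/4·5/2 = 225/16; d_c = 45/4·4 = 45
d = 2·225/16 + 45 = 585/8
t_c = 4 > 0 ⇒ limit active, v_max = 45/4

d=585/8 v_max=45/4 a_max=9/2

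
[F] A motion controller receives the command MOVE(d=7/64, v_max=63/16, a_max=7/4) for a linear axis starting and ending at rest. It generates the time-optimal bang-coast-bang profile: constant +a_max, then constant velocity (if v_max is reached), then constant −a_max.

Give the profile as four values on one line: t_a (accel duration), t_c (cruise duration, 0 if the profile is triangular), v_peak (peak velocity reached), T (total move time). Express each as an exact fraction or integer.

v_max²/a_max = (63/16)²/(7/4) = 567/64
7/64 < 567/64 → triangular
v_peak = √(7/64·7/4) = √(49/256) = 7/16
t_a = (7/16)/(7/4) = 1/4; t_c = 0
T = 2·1/4 = 1/2

t_a=1/4 t_c=0 v_peak=7/16 T=1/2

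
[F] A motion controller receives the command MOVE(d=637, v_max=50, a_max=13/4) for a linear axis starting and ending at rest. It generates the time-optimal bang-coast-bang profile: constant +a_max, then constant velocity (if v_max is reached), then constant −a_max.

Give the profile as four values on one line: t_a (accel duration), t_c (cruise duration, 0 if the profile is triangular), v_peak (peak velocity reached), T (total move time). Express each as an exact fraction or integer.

(v_max)²/a_max = 50²/(13/4) = 10000/13
637 < 10000/13 ⇒ no cruise
v_peak = √(637·13/4) = √(8281/4) = 91/2
t_a = (91/2)/(13/4) = 14; t_c = 0
T = 2·14 = 28

t_a=14 t_c=0 v_peak=91/2 T=28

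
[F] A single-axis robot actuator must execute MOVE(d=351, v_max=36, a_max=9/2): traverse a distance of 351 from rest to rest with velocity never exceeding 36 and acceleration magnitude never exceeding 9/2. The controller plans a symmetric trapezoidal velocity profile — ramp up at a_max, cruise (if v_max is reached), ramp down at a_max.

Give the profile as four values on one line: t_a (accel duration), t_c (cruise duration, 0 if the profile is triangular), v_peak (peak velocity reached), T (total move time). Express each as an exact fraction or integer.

t_a=8 t_c=7/4 v_peak=36 T=71/4

(v_max)²/a_max = 36²/(9/2) = 288
351 ≥ 288 → trapezoidal
t_a = 36/(9/2) = 8; v_peak = 36
d_cruise = 351 − 288 = 63; t_c = 63/36 = 7/4
T = 2·8 + 7/4 = 71/4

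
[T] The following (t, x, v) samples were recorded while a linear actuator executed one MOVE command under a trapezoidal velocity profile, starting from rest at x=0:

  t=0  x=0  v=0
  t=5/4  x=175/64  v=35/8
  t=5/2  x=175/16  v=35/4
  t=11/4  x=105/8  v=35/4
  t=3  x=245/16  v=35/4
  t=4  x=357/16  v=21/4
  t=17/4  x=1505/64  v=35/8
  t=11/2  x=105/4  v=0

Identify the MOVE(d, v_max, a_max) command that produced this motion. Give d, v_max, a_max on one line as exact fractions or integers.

d=105/4 v_max=35/4 a_max=7/2

final state: t=11/2, x=105/4, v=0 → d = 105/4
a_max = (35/8−0)/(5/4−0) = 7/2
max v = 35/4 over t∈[5/2,3] → v_max = 35/4
check: 35/4·(5/2+1/2) = 105/4 ✓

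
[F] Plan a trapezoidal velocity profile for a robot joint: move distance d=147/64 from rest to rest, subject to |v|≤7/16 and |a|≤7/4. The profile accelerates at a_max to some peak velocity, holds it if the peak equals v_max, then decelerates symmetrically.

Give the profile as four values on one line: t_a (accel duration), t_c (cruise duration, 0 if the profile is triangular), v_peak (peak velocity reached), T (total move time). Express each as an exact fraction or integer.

(v_max)²/a_max = (7/16)²/(7/4) = 7/64
147/64 ≥ 7/64 so v_max reached
t_a = (7/16)/(7/4) = 1/4; v_peak = 7/16
d_cruise = 147/64 − 7/64 = 35/16; t_c = (35/16)/(7/16) = 5
T = 2·1/4 + 5 = 11/2

t_a=1/4 t_c=5 v_peak=7/16 T=11/2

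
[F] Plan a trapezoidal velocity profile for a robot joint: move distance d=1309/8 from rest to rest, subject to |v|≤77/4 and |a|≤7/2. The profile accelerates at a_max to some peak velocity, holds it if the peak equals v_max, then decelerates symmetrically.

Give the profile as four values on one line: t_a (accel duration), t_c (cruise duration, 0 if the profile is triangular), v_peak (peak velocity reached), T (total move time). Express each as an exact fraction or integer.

(v_max)²/a_max = (77/4)²/(7/2) = 847/8
1309/8 ≥ 847/8 so v_max reached
t_a = (77/4)/(7/2) = 11/2; v_peak = 77/4
d_cruise = 1309/8 − 847/8 = 231/4; t_c = (231/4)/(77/4) = 3
T = 2·11/2 + 3 = 14

t_a=11/2 t_c=3 v_peak=77/4 T=14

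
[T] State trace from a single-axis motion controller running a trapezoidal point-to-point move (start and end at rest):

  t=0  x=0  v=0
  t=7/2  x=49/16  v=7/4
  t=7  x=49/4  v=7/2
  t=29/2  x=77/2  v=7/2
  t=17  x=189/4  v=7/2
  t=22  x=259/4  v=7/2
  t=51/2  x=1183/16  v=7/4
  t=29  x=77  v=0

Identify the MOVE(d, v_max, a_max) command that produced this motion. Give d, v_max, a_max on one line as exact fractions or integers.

d=77 v_max=7/2 a_max=1/2

final state: t=29, x=77, v=0 → d = 77
a_max = (7/4−0)/(7/2−0) = 1/2
max v = 7/2 over t∈[7,22] → v_max = 7/2
check: 7/2·(7+15) = 77 ✓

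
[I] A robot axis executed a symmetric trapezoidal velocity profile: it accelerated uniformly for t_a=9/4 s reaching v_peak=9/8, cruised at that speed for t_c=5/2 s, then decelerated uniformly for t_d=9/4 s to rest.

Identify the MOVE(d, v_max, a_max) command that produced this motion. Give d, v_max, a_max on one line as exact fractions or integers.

d=171/32 v_max=9/8 a_max=1/2

a_max = (9/8)/(9/4) = 1/2
d_a = ½·9/8·9/4 = 81/64; d_c = 9/8·5/2 = 45/16
d = 2·81/64 + 45/16 = 171/32
t_c = 5/2 > 0 so v_max = 9/8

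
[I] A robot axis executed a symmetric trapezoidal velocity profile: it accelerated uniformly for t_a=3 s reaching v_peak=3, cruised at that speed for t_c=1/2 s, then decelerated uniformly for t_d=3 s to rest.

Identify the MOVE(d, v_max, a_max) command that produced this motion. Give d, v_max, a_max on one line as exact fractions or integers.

a_max = 3/3 = 1
d_a = ½·3·3 = 9/2; d_c = 3·1/2 = 3/2
d = 2·9/2 + 3/2 = 21/2
t_c = 1/2 > 0 ⇒ limit active, v_max = 3

d=21/2 v_max=3 a_max=1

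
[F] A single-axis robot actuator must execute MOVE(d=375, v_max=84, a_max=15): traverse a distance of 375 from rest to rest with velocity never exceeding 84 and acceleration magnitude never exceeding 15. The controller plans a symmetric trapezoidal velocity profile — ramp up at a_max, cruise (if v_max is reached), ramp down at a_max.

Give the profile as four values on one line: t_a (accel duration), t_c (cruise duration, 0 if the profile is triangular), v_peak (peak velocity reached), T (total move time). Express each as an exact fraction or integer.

vₘ²/aₘ = 84²/15 = 2352/5
375 < 2352/5 → triangular
v_peak = √(375·15) = √5625 = 75
t_a = 75/15 = 5; t_c = 0
T = 2·5 = 10

t_a=5 t_c=0 v_peak=75 T=10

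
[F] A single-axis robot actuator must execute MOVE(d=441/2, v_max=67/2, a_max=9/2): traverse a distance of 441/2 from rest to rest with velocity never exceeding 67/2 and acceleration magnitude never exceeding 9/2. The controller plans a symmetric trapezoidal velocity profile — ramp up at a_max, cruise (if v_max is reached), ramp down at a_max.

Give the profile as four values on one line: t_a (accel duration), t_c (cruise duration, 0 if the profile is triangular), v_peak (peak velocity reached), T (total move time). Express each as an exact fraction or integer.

t_a=7 t_c=0 v_peak=63/2 T=14

vₘ²/aₘ = (67/2)²/(9/2) = 4489/18
441/2 < 4489/18 ⇒ no cruise
v_peak = √(441/2·9/2) = √(3969/4) = 63/2
t_a = (63/2)/(9/2) = 7; t_c = 0
T = 2·7 = 14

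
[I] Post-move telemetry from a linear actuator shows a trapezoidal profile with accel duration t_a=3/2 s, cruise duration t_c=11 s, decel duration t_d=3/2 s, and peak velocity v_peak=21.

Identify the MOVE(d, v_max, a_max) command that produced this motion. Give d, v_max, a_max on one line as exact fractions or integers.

a_max = 21/(3/2) = 14
d_a = ½·21·3/2 = 63/4; d_c = 21·11 = 231
d = 2·63/4 + 231 = 525/2
t_c = 11 > 0 ⇒ limit active, v_max = 21

d=525/2 v_max=21 a_max=14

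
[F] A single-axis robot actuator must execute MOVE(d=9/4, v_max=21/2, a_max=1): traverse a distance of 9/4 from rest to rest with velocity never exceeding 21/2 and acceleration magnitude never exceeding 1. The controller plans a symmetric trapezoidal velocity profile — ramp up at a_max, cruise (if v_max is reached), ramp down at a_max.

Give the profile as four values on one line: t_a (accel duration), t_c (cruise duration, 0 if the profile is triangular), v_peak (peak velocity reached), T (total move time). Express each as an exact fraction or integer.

t_a=3/2 t_c=0 v_peak=3/2 T=3

vₘ²/aₘ = (21/2)²/1 = 441/4
9/4 < 441/4 so t_c = 0
v_peak = √(9/4·1) = √(9/4) = 3/2
t_a = (3/2)/1 = 3/2; t_c = 0
T = 2·3/2 = 3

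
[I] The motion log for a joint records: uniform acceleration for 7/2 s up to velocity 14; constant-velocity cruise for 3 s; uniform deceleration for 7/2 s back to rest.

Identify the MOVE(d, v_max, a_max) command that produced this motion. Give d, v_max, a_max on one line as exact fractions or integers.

a_max = 14/(7/2) = 4
d_a = ½·14·7/2 = 49/2; d_c = 14·3 = 42
d = 2·49/2 + 42 = 91
t_c = 3 > 0 ⇒ limit active, v_max = 14

d=91 v_max=14 a_max=4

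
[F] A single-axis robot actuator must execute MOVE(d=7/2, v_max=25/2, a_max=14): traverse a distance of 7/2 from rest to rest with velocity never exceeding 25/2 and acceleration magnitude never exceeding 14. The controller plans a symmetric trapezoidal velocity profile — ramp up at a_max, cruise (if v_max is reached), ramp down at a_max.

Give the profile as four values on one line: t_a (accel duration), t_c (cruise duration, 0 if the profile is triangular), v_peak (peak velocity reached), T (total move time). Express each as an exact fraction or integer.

vₘ²/aₘ = (25/2)²/14 = 625/56
7/2 < 625/56 → triangular
v_peak = √(7/2·14) = √49 = 7
t_a = 7/14 = 1/2; t_c = 0
T = 2·1/2 = 1

t_a=1/2 t_c=0 v_peak=7 T=1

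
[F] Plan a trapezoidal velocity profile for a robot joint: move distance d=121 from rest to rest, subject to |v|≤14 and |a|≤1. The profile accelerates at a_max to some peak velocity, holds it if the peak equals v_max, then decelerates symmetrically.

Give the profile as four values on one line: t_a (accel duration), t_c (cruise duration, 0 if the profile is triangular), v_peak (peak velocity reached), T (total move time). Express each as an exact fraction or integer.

t_a=11 t_c=0 v_peak=11 T=22

v_max²/a_max = 14²/1 = 196
121 < 196 so t_c = 0
v_peak = √(121·1) = √121 = 11
t_a = 11/1 = 11; t_c = 0
T = 2·11 = 22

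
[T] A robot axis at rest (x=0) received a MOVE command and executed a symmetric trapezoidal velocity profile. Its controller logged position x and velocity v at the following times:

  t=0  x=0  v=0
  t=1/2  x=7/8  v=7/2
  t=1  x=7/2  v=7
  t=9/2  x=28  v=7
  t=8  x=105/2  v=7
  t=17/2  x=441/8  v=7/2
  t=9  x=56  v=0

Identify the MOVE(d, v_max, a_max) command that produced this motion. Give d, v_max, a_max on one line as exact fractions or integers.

d=56 v_max=7 a_max=7

final state: t=9, x=56, v=0 → d = 56
a_max = (7/2−0)/(1/2−0) = 7
max v = 7 over t∈[1,8] → v_max = 7
check: 7·(1+7) = 56 ✓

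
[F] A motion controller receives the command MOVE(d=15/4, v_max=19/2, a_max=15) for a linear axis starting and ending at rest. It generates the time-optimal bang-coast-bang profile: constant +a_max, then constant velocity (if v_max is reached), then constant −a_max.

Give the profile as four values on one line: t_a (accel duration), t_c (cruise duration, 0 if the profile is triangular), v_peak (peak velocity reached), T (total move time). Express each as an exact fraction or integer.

t_a=1/2 t_c=0 v_peak=15/2 T=1

vₘ²/aₘ = (19/2)²/15 = 361/60
15/4 < 361/60 → triangular
v_peak = √(15/4·15) = √(225/4) = 15/2
t_a = (15/2)/15 = 1/2; t_c = 0
T = 2·1/2 = 1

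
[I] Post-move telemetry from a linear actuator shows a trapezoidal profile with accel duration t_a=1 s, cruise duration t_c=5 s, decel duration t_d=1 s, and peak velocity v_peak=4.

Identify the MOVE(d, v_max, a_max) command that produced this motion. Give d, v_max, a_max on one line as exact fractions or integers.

d=24 v_max=4 a_max=4

a_max = 4/1 = 4
d_a = ½·4·1 = 2; d_c = 4·5 = 20
d = 2·2 + 20 = 24
t_c = 5 > 0 → v_max = v_peak = 4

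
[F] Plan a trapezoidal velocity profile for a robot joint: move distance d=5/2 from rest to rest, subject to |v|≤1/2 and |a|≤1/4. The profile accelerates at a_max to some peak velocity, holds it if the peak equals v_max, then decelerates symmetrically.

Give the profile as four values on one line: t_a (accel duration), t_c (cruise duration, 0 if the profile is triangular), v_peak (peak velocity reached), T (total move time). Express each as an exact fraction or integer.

(v_max)²/a_max = (1/2)²/(1/4) = 1
5/2 ≥ 1 ⇒ cruise phase
t_a = (1/2)/(1/4) = 2; v_peak = 1/2
d_cruise = 5/2 − 1 = 3/2; t_c = (3/2)/(1/2) = 3
T = 2·2 + 3 = 7

t_a=2 t_c=3 v_peak=1/2 T=7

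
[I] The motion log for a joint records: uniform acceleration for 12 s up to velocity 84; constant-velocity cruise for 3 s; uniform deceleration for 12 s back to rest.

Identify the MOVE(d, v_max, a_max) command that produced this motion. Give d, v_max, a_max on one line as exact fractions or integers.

a_max = 84/12 = 7
d_a = ½·84·12 = 504; d_c = 84·3 = 252
d = 2·504 + 252 = 1260
t_c = 3 > 0 ⇒ limit active, v_max = 84

d=1260 v_max=84 a_max=7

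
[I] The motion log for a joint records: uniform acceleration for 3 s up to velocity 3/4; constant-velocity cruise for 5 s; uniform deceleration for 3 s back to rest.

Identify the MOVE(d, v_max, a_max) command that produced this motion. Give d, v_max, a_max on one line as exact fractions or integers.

a_max = (3/4)/3 = 1/4
d_a = ½·3/4·3 = 9/8; d_c = 3/4·5 = 15/4
d = 2·9/8 + 15/4 = 6
t_c = 5 > 0 → v_max = v_peak = 3/4

d=6 v_max=3/4 a_max=1/4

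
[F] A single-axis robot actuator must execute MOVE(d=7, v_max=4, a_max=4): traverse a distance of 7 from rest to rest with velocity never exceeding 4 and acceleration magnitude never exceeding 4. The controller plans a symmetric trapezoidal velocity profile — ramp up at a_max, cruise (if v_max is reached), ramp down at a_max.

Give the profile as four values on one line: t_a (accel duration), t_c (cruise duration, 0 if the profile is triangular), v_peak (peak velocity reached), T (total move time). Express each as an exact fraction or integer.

(v_max)²/a_max = 4²/4 = 4
7 ≥ 4 so v_max reached
t_a = 4/4 = 1; v_peak = 4
d_cruise = 7 − 4 = 3; t_c = 3/4
T = 2·1 + 3/4 = 11/4

t_a=1 t_c=3/4 v_peak=4 T=11/4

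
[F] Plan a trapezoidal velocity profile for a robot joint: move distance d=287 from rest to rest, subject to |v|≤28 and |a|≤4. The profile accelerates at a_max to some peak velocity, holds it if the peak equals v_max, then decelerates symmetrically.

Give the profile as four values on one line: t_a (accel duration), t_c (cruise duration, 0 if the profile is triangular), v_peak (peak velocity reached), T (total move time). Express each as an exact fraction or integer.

v_max²/a_max = 28²/4 = 196
287 ≥ 196 ⇒ cruise phase
t_a = 28/4 = 7; v_peak = 28
d_cruise = 287 − 196 = 91; t_c = 91/28 = 13/4
T = 2·7 + 13/4 = 69/4

t_a=7 t_c=13/4 v_peak=28 T=69/4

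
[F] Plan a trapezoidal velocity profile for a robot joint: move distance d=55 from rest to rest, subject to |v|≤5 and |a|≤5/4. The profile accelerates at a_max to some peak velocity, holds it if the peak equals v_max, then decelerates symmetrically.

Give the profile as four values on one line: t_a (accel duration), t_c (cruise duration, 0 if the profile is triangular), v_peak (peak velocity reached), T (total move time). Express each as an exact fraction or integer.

t_a=4 t_c=7 v_peak=5 T=15

(v_max)²/a_max = 5²/(5/4) = 20
55 ≥ 20 → trapezoidal
t_a = 5/(5/4) = 4; v_peak = 5
d_cruise = 55 − 20 = 35; t_c = 35/5 = 7
T = 2·4 + 7 = 15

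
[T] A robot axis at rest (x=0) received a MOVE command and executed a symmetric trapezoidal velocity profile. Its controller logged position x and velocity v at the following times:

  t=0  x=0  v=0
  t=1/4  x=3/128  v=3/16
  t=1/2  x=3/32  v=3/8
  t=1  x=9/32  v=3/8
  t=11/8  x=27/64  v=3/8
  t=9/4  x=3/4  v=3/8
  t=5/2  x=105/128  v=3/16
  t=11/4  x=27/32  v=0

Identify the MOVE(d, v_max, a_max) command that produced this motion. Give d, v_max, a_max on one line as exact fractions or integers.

final state: t=11/4, x=27/32, v=0 → d = 27/32
a_max = (3/16−0)/(1/4−0) = 3/4
max v = 3/8 over t∈[1/2,9/4] → v_max = 3/8
check: 3/8·(1/2+7/4) = 27/32 ✓

d=27/32 v_max=3/8 a_max=3/4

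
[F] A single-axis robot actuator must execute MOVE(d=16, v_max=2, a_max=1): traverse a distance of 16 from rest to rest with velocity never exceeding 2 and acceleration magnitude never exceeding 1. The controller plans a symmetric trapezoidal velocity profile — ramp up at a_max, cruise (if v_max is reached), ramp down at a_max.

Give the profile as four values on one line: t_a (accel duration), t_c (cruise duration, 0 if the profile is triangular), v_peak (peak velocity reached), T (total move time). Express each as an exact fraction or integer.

t_a=2 t_c=6 v_peak=2 T=10

vₘ²/aₘ = 2²/1 = 4
16 ≥ 4 → trapezoidal
t_a = 2/1 = 2; v_peak = 2
d_cruise = 16 − 4 = 12; t_c = 12/2 = 6
T = 2·2 + 6 = 10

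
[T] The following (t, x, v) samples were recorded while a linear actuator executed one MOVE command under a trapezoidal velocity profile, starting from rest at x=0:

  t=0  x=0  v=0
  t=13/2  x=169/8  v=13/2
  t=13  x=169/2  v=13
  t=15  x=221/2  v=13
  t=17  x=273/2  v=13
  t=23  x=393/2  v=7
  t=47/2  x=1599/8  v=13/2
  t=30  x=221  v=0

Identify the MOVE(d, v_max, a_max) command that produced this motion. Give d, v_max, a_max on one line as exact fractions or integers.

d=221 v_max=13 a_max=1

final state: t=30, x=221, v=0 → d = 221
a_max = (13/2−0)/(13/2−0) = 1
max v = 13 over t∈[13,17] → v_max = 13
check: 13·(13+4) = 221 ✓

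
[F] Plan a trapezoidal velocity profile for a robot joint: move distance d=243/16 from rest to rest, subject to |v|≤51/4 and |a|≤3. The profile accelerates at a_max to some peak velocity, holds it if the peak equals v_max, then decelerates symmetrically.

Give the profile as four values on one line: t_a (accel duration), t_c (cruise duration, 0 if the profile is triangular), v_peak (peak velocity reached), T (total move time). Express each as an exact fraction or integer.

(v_max)²/a_max = (51/4)²/3 = 867/16
243/16 < 867/16 ⇒ no cruise
v_peak = √(243/16·3) = √(729/16) = 27/4
t_a = (27/4)/3 = 9/4; t_c = 0
T = 2·9/4 = 9/2

t_a=9/4 t_c=0 v_peak=27/4 T=9/2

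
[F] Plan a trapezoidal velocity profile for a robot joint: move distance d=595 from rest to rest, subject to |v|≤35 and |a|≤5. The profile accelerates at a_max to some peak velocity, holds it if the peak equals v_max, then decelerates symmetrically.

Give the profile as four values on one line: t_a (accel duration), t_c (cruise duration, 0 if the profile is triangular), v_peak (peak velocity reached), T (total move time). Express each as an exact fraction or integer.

t_a=7 t_c=10 v_peak=35 T=24

(v_max)²/a_max = 35²/5 = 245
595 ≥ 245 → trapezoidal
t_a = 35/5 = 7; v_peak = 35
d_cruise = 595 − 245 = 350; t_c = 350/35 = 10
T = 2·7 + 10 = 24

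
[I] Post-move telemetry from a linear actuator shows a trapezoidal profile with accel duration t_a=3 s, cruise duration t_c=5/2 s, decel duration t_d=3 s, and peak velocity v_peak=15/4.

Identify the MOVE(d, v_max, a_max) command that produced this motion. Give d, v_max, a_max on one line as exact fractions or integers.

d=165/8 v_max=15/4 a_max=5/4

a_max = (15/4)/3 = 5/4
d_a = ½·15/4·3 = 45/8; d_c = 15/4·5/2 = 75/8
d = 2·45/8 + 75/8 = 165/8
t_c = 5/2 > 0 so v_max = 15/4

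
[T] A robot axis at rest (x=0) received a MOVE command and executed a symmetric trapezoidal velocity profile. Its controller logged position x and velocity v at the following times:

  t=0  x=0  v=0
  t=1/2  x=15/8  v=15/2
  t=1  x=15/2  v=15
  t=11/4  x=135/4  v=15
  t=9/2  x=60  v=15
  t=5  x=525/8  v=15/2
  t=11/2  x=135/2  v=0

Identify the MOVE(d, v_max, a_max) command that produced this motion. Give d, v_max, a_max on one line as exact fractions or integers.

final state: t=11/2, x=135/2, v=0 → d = 135/2
a_max = (15/2−0)/(1/2−0) = 15
max v = 15 over t∈[1,9/2] → v_max = 15
check: 15·(1+7/2) = 135/2 ✓

d=135/2 v_max=15 a_max=15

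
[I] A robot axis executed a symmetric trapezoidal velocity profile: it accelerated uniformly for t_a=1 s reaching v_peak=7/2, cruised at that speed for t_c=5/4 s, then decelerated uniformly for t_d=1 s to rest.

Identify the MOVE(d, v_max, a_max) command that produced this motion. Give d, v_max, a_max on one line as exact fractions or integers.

a_max = (7/2)/1 = 7/2
d_a = ½·7/2·1 = 7/4; d_c = 7/2·5/4 = 35/8
d = 2·7/4 + 35/8 = 63/8
t_c = 5/4 > 0 ⇒ limit active, v_max = 7/2

d=63/8 v_max=7/2 a_max=7/2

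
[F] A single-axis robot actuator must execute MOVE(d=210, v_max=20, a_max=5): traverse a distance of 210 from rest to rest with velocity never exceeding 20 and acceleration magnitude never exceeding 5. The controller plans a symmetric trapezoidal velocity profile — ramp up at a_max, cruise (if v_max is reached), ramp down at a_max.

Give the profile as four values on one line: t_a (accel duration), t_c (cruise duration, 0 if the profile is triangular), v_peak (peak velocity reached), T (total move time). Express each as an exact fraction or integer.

(v_max)²/a_max = 20²/5 = 80
210 ≥ 80 so v_max reached
t_a = 20/5 = 4; v_peak = 20
d_cruise = 210 − 80 = 130; t_c = 130/20 = 13/2
T = 2·4 + 13/2 = 29/2

t_a=4 t_c=13/2 v_peak=20 T=29/2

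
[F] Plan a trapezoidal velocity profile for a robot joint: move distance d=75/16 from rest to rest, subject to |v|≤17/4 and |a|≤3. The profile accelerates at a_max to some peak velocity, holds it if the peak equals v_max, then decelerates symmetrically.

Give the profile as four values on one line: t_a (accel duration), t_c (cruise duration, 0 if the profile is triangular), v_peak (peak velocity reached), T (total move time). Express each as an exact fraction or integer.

t_a=5/4 t_c=0 v_peak=15/4 T=5/2

vₘ²/aₘ = (17/4)²/3 = 289/48
75/16 < 289/48 ⇒ no cruise
v_peak = √(75/16·3) = √(225/16) = 15/4
t_a = (15/4)/3 = 5/4; t_c = 0
T = 2·5/4 = 5/2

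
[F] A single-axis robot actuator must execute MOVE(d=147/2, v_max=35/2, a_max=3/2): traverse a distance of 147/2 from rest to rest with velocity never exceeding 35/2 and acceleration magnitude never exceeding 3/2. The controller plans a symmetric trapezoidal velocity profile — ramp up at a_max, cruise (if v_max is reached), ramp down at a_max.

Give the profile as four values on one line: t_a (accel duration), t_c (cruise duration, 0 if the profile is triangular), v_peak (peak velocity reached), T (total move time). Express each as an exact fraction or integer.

t_a=7 t_c=0 v_peak=21/2 T=14

vₘ²/aₘ = (35/2)²/(3/2) = 1225/6
147/2 < 1225/6 so t_c = 0
v_peak = √(147/2·3/2) = √(441/4) = 21/2
t_a = (21/2)/(3/2) = 7; t_c = 0
T = 2·7 = 14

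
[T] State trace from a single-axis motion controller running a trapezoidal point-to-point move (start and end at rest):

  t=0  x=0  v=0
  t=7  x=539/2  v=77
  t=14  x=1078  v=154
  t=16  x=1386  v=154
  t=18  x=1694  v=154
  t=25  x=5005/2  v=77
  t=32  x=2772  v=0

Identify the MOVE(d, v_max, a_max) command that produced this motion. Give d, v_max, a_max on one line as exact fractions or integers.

d=2772 v_max=154 a_max=11

final state: t=32, x=2772, v=0 → d = 2772
a_max = (77−0)/(7−0) = 11
max v = 154 over t∈[14,18] → v_max = 154
check: 154·(14+4) = 2772 ✓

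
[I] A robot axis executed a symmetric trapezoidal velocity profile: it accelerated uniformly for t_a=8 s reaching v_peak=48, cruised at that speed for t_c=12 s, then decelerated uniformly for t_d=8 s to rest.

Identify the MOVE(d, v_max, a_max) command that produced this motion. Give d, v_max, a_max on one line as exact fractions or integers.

a_max = 48/8 = 6
d_a = ½·48·8 = 192; d_c = 48·12 = 576
d = 2·192 + 576 = 960
t_c = 12 > 0 so v_max = 48

d=960 v_max=48 a_max=6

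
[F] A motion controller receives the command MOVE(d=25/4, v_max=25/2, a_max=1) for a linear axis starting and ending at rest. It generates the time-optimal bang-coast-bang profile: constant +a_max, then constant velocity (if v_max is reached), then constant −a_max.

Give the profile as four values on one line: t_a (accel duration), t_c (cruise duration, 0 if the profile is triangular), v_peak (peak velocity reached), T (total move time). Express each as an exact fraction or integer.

t_a=5/2 t_c=0 v_peak=5/2 T=5

v_max²/a_max = (25/2)²/1 = 625/4
25/4 < 625/4 ⇒ no cruise
v_peak = √(25/4·1) = √(25/4) = 5/2
t_a = (5/2)/1 = 5/2; t_c = 0
T = 2·5/2 = 5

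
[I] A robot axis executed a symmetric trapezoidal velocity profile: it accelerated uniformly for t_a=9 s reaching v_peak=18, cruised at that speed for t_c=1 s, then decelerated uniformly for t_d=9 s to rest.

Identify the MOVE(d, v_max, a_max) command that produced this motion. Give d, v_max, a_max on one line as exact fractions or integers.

a_max = 18/9 = 2
d_a = ½·18·9 = 81; d_c = 18·1 = 18
d = 2·81 + 18 = 180
t_c = 1 > 0 ⇒ limit active, v_max = 18

d=180 v_max=18 a_max=2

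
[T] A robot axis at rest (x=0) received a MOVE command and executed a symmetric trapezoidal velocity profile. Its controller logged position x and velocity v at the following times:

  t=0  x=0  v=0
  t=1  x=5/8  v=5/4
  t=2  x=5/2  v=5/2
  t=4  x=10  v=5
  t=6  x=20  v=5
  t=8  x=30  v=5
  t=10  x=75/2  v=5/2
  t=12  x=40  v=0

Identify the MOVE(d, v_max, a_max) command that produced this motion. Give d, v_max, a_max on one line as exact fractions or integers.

d=40 v_max=5 a_max=5/4

final state: t=12, x=40, v=0 → d = 40
a_max = (5/4−0)/(1−0) = 5/4
max v = 5 over t∈[4,8] → v_max = 5
check: 5·(4+4) = 40 ✓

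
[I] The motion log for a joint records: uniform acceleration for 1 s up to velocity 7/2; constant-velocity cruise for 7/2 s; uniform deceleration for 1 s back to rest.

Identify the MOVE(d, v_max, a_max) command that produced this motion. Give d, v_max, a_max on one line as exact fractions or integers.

d=63/4 v_max=7/2 a_max=7/2

a_max = (7/2)/1 = 7/2
d_a = ½·7/2·1 = 7/4; d_c = 7/2·7/2 = 49/4
d = 2·7/4 + 49/4 = 63/4
t_c = 7/2 > 0 so v_max = 7/2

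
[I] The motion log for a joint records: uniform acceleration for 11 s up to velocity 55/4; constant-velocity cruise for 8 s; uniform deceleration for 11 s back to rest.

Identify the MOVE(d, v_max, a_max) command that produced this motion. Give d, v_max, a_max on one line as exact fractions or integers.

a_max = (55/4)/11 = 5/4
d_a = ½·55/4·11 = 605/8; d_c = 55/4·8 = 110
d = 2·605/8 + 110 = 1045/4
t_c = 8 > 0 ⇒ limit active, v_max = 55/4

d=1045/4 v_max=55/4 a_max=5/4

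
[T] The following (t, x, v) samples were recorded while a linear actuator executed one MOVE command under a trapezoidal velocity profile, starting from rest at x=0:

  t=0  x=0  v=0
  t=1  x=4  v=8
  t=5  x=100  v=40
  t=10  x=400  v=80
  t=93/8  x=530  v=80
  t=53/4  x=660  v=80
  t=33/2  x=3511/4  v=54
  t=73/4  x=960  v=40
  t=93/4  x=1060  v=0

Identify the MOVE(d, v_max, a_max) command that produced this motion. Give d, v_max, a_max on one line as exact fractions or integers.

d=1060 v_max=80 a_max=8

final state: t=93/4, x=1060, v=0 → d = 1060
a_max = (8−0)/(1−0) = 8
max v = 80 over t∈[10,53/4] → v_max = 80
check: 80·(10+13/4) = 1060 ✓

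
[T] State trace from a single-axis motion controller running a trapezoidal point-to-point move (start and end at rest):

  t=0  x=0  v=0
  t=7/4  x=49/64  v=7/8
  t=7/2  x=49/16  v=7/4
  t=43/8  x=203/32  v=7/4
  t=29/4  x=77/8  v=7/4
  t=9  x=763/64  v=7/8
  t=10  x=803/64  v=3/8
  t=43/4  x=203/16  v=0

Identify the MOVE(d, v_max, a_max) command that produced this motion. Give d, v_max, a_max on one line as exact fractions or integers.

final state: t=43/4, x=203/16, v=0 → d = 203/16
a_max = (7/8−0)/(7/4−0) = 1/2
max v = 7/4 over t∈[7/2,29/4] → v_max = 7/4
check: 7/4·(7/2+15/4) = 203/16 ✓

d=203/16 v_max=7/4 a_max=1/2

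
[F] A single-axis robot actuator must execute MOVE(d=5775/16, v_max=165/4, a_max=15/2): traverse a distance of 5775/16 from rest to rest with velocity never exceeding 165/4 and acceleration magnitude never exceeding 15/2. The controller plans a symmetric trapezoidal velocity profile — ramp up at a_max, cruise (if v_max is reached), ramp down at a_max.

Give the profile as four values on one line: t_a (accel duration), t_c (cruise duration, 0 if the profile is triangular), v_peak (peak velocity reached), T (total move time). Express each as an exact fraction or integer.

vₘ²/aₘ = (165/4)²/(15/2) = 1815/8
5775/16 ≥ 1815/8 ⇒ cruise phase
t_a = (165/4)/(15/2) = 11/2; v_peak = 165/4
d_cruise = 5775/16 − 1815/8 = 2145/16; t_c = (2145/16)/(165/4) = 13/4
T = 2·11/2 + 13/4 = 57/4

t_a=11/2 t_c=13/4 v_peak=165/4 T=57/4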